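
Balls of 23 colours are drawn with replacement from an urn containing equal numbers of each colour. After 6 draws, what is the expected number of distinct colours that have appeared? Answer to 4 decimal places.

5.3844

For each colour, P(seen in 6 draws) = 1 - (22/23)^6 = 0.23411.
By linearity of expectation, E[distinct seen] = 23·(1 - (22/23)^6) = 5.38442.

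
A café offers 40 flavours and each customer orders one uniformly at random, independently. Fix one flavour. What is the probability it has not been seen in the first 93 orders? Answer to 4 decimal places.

0.0949

Each order misses the fixed flavour with probability (40-1)/40 = 39/40, independently.
P(still missing after 93) = (39/40)^93 = 0.09494.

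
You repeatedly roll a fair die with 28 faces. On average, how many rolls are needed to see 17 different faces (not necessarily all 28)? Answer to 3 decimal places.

With k distinct faces already seen, the next new one arrives after an expected 28/(28-k) rolls.
Sum over k = 0,...,16: E = 28/28 + 28/27 + 28/26 + ... + 28/13 + 28/12 = 25.4042.

25.404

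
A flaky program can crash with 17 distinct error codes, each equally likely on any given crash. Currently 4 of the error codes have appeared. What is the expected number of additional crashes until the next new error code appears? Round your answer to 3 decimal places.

Each crash yields a new error code with probability (17-4)/17 = 13/17, so the wait is geometric with mean 17/13.
E = 17/13 = 1.3077.

1.308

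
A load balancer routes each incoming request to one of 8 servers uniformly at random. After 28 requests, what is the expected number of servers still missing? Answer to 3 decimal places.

0.190

For each server, P(unseen after 28) = (7/8)^28 = 0.0238.
By linearity of expectation, E[unseen] = 8·(7/8)^28 = 0.1902.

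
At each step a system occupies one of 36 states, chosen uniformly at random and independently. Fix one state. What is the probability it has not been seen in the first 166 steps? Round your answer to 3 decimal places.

Each step misses the fixed state with probability (36-1)/36 = 35/36, independently.
P(still missing after 166) = (35/36)^166 = 0.0093.

0.009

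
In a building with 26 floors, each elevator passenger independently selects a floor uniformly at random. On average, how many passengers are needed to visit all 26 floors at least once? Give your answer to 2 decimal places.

The wait to go from k to k+1 distinct floors is geometric with mean 26/(26-k).
E[T] = 26/26 + 26/25 + 26/24 + ... + 26/2 + 26/1 = 26·H_{26}.
H_{26} = 3.854, so E[T] = 100.215.

100.21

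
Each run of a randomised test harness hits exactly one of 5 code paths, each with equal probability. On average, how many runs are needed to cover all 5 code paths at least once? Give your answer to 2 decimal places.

The wait to go from k to k+1 distinct code paths is geometric with mean 5/(5-k).
E[T] = 5/5 + 5/4 + 5/3 + 5/2 + 5/1 = 5·H_{5}.
H_{5} = 2.283, so E[T] = 11.417.

11.42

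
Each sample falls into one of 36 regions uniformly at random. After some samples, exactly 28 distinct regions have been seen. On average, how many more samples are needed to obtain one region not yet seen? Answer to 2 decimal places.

4.50

The number of samples until the next new region is geometric with success probability 8/36, so its mean is 36/8.
E = 36/8 = 4.500.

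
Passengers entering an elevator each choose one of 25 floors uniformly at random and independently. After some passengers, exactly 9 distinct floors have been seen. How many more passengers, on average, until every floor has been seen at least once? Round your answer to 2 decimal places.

From k distinct to k+1 distinct takes on average 25/(25-k) passengers.
Sum over k = 9,...,24: E = 25/16 + 25/15 + 25/14 + ... + 25/2 + 25/1 = 84.518.

84.52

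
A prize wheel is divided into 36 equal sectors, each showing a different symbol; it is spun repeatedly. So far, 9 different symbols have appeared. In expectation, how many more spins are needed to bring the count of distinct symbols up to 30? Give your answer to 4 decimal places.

With k distinct symbols already seen, the next new one takes an expected 36/(36-k) spins.
Sum over k = 9,...,29: E = 36/27 + 36/26 + 36/25 + ... + 36/8 + 36/7 = 51.89244.

51.8924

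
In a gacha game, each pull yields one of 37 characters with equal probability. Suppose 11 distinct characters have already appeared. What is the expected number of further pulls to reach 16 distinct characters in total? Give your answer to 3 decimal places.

7.735

From k distinct to k+1 distinct takes on average 37/(37-k) pulls.
Sum over k = 11,...,15: E = 37/26 + 37/25 + 37/24 + 37/23 + 37/22 = 7.7353.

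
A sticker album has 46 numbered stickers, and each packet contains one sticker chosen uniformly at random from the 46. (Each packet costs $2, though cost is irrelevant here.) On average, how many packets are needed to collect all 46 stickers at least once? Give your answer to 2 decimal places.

Split into phases: going from k distinct to k+1 distinct takes on average 46/(46-k) packets.
E[T] = 46/46 + 46/45 + 46/44 + ... + 46/2 + 46/1 = 46·H_{46}.
H_{46} = 4.417, so E[T] = 203.168.

203.17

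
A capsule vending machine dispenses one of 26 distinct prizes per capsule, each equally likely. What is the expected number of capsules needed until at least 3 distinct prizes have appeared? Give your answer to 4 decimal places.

3.1233

With k distinct prizes already seen, the next new one arrives after an expected 26/(26-k) capsules.
Sum over k = 0,...,2: E = 26/26 + 26/25 + 26/24 = 3.12333.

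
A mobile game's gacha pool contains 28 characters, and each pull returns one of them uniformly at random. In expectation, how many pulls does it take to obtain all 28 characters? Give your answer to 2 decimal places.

109.96

After k distinct characters have appeared, the next pull gives a new one with probability (28-k)/28, so the expected wait for the (k+1)-th is 28/(28-k).
E[T] = 28/28 + 28/27 + 28/26 + ... + 28/2 + 28/1 = 28·H_{28}.
H_{28} = 3.927, so E[T] = 109.961.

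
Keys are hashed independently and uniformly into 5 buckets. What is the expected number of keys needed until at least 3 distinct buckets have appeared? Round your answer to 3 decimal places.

With k distinct buckets already seen, the next new one arrives after an expected 5/(5-k) keys.
Sum over k = 0,...,2: E = 5/5 + 5/4 + 5/3 = 3.9167.

3.917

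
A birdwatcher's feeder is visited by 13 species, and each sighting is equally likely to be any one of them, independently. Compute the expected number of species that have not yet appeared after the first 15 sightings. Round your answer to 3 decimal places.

For each species, P(unseen after 15) = (12/13)^15 = 0.3010.
By linearity of expectation, E[unseen] = 13·(12/13)^15 = 3.9130.

3.913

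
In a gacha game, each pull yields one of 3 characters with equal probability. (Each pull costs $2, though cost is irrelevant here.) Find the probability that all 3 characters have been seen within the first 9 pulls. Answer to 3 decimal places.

0.922

Let A_i be the event that character i is missing after 9 pulls. By inclusion–exclusion on the A_i,
P(all seen) = Σ_{j=0}^{3} (-1)^j C(3,j)((3-j)/3)^9
= 1.0000 - 0.0780 + 0.0002 - 0.0000
= 0.9221.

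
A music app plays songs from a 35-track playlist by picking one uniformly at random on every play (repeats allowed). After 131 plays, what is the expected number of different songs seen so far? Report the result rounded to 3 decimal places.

For each song, P(seen in 131 plays) = 1 - (34/35)^131 = 0.9776.
By linearity of expectation, E[distinct seen] = 35·(1 - (34/35)^131) = 34.2150.

34.215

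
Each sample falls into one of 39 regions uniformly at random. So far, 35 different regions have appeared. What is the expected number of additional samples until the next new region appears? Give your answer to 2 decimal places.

9.75

Each sample yields a new region with probability (39-35)/39 = 4/39, so the wait is geometric with mean 39/4.
E = 39/4 = 9.750.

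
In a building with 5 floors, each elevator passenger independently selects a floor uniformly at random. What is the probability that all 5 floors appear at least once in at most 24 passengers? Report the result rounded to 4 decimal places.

0.9764

By inclusion–exclusion over which floors are missing,
P(all seen) = Σ_{j=0}^{5} (-1)^j C(5,j)((5-j)/5)^24
= 1.00000 - 0.02361 + 0.00005 - 0.00000 + 0.00000 - 0.00000
= 0.97644.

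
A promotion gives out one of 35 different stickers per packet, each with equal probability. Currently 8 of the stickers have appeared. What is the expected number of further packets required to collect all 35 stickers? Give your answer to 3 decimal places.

136.201

With k distinct stickers already seen, the next new one takes an expected 35/(35-k) packets.
Sum over k = 8,...,34: E = 35/27 + 35/26 + 35/25 + ... + 35/2 + 35/1 = 136.2010.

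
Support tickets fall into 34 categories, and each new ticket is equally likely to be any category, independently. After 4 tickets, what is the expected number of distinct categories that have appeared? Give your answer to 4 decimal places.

For each category, P(seen in 4 tickets) = 1 - (33/34)^4 = 0.11256.
By linearity of expectation, E[distinct seen] = 34·(1 - (33/34)^4) = 3.82696.

3.8270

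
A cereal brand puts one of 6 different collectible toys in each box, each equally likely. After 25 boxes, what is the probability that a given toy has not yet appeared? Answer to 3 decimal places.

0.010

On each box the fixed toy fails to appear with probability 5/6.
P(still missing after 25) = (5/6)^25 = 0.0105.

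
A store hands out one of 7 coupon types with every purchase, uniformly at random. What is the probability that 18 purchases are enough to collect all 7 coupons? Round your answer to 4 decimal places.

By inclusion–exclusion over which coupons are missing,
P(all seen) = Σ_{j=0}^{7} (-1)^j C(7,j)((7-j)/7)^18
= 1.00000 - 0.43657 + 0.04919 - 0.00148 + 0.00001 - 0.00000 + 0.00000 - 0.00000
= 0.61115.

0.6112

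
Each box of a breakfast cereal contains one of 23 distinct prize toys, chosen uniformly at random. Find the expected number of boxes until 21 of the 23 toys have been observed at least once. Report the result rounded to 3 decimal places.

With k distinct toys already seen, the next new one arrives after an expected 23/(23-k) boxes.
Sum over k = 0,...,20: E = 23/23 + 23/22 + 23/21 + ... + 23/4 + 23/3 = 51.3887.

51.389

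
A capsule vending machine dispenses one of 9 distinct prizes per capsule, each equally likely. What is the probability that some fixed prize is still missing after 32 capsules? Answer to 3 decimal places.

0.023

Each capsule misses the fixed prize with probability (9-1)/9 = 8/9, independently.
P(still missing after 32) = (8/9)^32 = 0.0231.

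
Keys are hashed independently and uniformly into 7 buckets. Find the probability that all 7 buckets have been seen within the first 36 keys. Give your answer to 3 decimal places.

0.973

By inclusion–exclusion over which buckets are missing,
P(all seen) = Σ_{j=0}^{7} (-1)^j C(7,j)((7-j)/7)^36
= 1.0000 - 0.0272 + 0.0001 - 0.0000 + 0.0000 - 0.0000 + 0.0000 - 0.0000
= 0.9729.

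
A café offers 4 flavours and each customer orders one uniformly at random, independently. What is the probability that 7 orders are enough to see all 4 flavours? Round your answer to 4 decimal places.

0.5127

By inclusion–exclusion over which flavours are missing,
P(all seen) = Σ_{j=0}^{4} (-1)^j C(4,j)((4-j)/4)^7
= 1.00000 - 0.53394 + 0.04688 - 0.00024 + 0.00000
= 0.51270.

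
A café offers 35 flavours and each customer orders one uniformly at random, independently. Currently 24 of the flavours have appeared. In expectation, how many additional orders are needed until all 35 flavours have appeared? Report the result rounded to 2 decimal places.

105.70

With k distinct flavours already seen, the next new one takes an expected 35/(35-k) orders.
Sum over k = 24,...,34: E = 35/11 + 35/10 + 35/9 + ... + 35/2 + 35/1 = 105.696.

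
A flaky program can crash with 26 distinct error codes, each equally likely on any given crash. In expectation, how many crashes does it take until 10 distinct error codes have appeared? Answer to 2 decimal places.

Going from k to k+1 distinct takes a geometric number of crashes with mean 26/(26-k).
Sum over k = 0,...,9: E = 26/26 + 26/25 + 26/24 + ... + 26/18 + 26/17 = 12.316.

12.32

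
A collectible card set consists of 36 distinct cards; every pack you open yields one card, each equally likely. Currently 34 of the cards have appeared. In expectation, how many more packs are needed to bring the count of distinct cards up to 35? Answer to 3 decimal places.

18.000

From k distinct to k+1 distinct takes on average 36/(36-k) packs.
Only the k = 34 term is needed: E = 36/2 = 18.0000.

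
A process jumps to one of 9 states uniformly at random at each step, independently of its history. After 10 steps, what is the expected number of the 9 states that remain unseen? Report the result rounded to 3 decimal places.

2.772

For each state, P(unseen after 10) = (8/9)^10 = 0.3079.
By linearity of expectation, E[unseen] = 9·(8/9)^10 = 2.7715.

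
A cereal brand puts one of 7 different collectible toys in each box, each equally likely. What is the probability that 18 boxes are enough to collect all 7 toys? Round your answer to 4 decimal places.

0.6112

Let A_i be the event that toy i is missing after 18 boxes. By inclusion–exclusion on the A_i,
P(all seen) = Σ_{j=0}^{7} (-1)^j C(7,j)((7-j)/7)^18
= 1.00000 - 0.43657 + 0.04919 - 0.00148 + 0.00001 - 0.00000 + 0.00000 - 0.00000
= 0.61115.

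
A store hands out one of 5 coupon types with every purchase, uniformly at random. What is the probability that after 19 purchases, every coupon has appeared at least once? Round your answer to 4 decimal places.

By inclusion–exclusion over which coupons are missing,
P(all seen) = Σ_{j=0}^{5} (-1)^j C(5,j)((5-j)/5)^19
= 1.00000 - 0.07206 + 0.00061 - 0.00000 + 0.00000 - 0.00000
= 0.92855.

0.9286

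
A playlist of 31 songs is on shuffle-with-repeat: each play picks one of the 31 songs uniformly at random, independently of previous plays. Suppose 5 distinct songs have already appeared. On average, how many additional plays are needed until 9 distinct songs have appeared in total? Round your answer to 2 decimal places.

The wait to go from k to k+1 distinct songs is geometric with mean 31/(31-k).
Sum over k = 5,...,8: E = 31/26 + 31/25 + 31/24 + 31/23 = 5.072.

5.07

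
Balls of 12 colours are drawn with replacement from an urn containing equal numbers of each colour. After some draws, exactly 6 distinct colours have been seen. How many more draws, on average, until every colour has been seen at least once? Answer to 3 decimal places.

The wait to go from k to k+1 distinct colours is geometric with mean 12/(12-k).
Sum over k = 6,...,11: E = 12/6 + 12/5 + 12/4 + 12/3 + 12/2 + 12/1 = 29.4000.

29.400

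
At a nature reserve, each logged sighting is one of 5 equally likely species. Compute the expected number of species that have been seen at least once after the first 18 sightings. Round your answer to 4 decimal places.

4.9099

For each species, P(seen in 18 sightings) = 1 - (4/5)^18 = 0.98199.
By linearity of expectation, E[distinct seen] = 5·(1 - (4/5)^18) = 4.90993.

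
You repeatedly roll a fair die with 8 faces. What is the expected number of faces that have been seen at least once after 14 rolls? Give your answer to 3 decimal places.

For each face, P(seen in 14 rolls) = 1 - (7/8)^14 = 0.8458.
By linearity of expectation, E[distinct seen] = 8·(1 - (7/8)^14) = 6.7663.

6.766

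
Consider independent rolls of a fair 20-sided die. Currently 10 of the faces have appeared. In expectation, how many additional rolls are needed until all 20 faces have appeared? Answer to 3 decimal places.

58.579

From k distinct to k+1 distinct takes on average 20/(20-k) rolls.
Sum over k = 10,...,19: E = 20/10 + 20/9 + 20/8 + ... + 20/2 + 20/1 = 58.5794.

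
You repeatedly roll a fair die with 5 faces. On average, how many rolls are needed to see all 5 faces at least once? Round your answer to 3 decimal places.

The wait to go from k to k+1 distinct faces is geometric with mean 5/(5-k).
E[T] = 5/5 + 5/4 + 5/3 + 5/2 + 5/1 = 5·H_{5}.
H_{5} = 2.2833, so E[T] = 11.4167.

11.417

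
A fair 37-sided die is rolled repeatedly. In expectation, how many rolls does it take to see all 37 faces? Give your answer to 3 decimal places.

155.459

After k distinct faces have appeared, the next roll gives a new one with probability (37-k)/37, so the expected wait for the (k+1)-th is 37/(37-k).
E[T] = 37/37 + 37/36 + 37/35 + ... + 37/2 + 37/1 = 37·H_{37}.
H_{37} = 4.2016, so E[T] = 155.4587.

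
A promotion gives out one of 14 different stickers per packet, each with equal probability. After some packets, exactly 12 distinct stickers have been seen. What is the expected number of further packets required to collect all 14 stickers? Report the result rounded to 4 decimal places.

The wait to go from k to k+1 distinct stickers is geometric with mean 14/(14-k).
Sum over k = 12,...,13: E = 14/2 + 14/1 = 21.00000.

21.0000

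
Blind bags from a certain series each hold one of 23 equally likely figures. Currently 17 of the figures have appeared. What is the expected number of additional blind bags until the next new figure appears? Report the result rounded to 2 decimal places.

The number of blind bags until the next new figure is geometric with success probability 6/23, so its mean is 23/6.
E = 23/6 = 3.833.

3.83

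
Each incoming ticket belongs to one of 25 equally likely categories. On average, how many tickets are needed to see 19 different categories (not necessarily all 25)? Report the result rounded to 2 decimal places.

Going from k to k+1 distinct takes a geometric number of tickets with mean 25/(25-k).
Sum over k = 0,...,18: E = 25/25 + 25/24 + 25/23 + ... + 25/8 + 25/7 = 34.149.

34.15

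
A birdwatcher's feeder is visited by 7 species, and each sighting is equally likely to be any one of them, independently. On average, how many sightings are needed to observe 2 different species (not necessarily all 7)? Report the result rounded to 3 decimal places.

With k distinct species already seen, the next new one arrives after an expected 7/(7-k) sightings.
Sum over k = 0,...,1: E = 7/7 + 7/6 = 2.1667.

2.167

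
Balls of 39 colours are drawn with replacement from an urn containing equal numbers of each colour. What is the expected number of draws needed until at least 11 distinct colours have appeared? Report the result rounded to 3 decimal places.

12.729

With k distinct colours already seen, the next new one arrives after an expected 39/(39-k) draws.
Sum over k = 0,...,10: E = 39/39 + 39/38 + 39/37 + ... + 39/30 + 39/29 = 12.7285.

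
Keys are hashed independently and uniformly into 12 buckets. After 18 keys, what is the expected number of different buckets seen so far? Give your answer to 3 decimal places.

9.494

For each bucket, P(seen in 18 keys) = 1 - (11/12)^18 = 0.7912.
By linearity of expectation, E[distinct seen] = 12·(1 - (11/12)^18) = 9.4940.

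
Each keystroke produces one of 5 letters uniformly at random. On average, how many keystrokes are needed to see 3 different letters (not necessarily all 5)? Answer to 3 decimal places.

3.917

With k distinct letters already seen, the next new one arrives after an expected 5/(5-k) keystrokes.
Sum over k = 0,...,2: E = 5/5 + 5/4 + 5/3 = 3.9167.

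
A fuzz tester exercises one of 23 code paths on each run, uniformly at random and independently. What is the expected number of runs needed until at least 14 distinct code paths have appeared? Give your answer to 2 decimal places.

Going from k to k+1 distinct takes a geometric number of runs with mean 23/(23-k).
Sum over k = 0,...,13: E = 23/23 + 23/22 + 23/21 + ... + 23/11 + 23/10 = 20.822.

20.82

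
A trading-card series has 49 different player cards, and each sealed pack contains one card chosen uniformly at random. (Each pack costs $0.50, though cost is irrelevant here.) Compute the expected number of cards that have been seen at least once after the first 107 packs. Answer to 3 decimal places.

43.605

For each card, P(seen in 107 packs) = 1 - (48/49)^107 = 0.8899.
By linearity of expectation, E[distinct seen] = 49·(1 - (48/49)^107) = 43.6045.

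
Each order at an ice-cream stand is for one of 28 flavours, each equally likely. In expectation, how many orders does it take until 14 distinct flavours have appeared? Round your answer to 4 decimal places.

18.9170

Going from k to k+1 distinct takes a geometric number of orders with mean 28/(28-k).
Sum over k = 0,...,13: E = 28/28 + 28/27 + 28/26 + ... + 28/16 + 28/15 = 18.91704.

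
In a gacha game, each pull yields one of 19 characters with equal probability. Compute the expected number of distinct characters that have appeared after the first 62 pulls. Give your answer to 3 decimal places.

For each character, P(seen in 62 pulls) = 1 - (18/19)^62 = 0.9650.
By linearity of expectation, E[distinct seen] = 19·(1 - (18/19)^62) = 18.3348.

18.335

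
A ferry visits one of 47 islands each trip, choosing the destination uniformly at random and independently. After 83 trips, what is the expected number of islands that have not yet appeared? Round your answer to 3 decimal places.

7.886

For each island, P(unseen after 83) = (46/47)^83 = 0.1678.
By linearity of expectation, E[unseen] = 47·(46/47)^83 = 7.8863.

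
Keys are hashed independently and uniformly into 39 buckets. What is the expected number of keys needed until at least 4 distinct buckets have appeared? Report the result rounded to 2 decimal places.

Going from k to k+1 distinct takes a geometric number of keys with mean 39/(39-k).
Sum over k = 0,...,3: E = 39/39 + 39/38 + 39/37 + 39/36 = 4.164.

4.16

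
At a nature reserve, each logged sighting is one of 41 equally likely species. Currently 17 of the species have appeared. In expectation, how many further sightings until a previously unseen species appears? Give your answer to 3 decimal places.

1.708

Each sighting yields a new species with probability (41-17)/41 = 24/41, so the wait is geometric with mean 41/24.
E = 41/24 = 1.7083.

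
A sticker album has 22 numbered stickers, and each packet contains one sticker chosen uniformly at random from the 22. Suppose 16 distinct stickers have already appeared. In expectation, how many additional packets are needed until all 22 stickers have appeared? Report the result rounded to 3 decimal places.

The wait to go from k to k+1 distinct stickers is geometric with mean 22/(22-k).
Sum over k = 16,...,21: E = 22/6 + 22/5 + 22/4 + 22/3 + 22/2 + 22/1 = 53.9000.

53.900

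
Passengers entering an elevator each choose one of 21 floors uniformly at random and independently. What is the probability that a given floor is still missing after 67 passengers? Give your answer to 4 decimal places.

On each passenger the fixed floor fails to appear with probability 20/21.
P(still missing after 67) = (20/21)^67 = 0.03805.

0.0380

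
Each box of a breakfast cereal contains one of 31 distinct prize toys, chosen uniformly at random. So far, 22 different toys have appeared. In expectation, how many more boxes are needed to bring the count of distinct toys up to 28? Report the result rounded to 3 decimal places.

30.865

The wait to go from k to k+1 distinct toys is geometric with mean 31/(31-k).
Sum over k = 22,...,27: E = 31/9 + 31/8 + 31/7 + 31/6 + 31/5 + 31/4 = 30.8647.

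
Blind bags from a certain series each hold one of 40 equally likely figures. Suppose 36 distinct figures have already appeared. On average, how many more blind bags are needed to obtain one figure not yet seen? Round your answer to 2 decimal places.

The number of blind bags until the next new figure is geometric with success probability 4/40, so its mean is 40/4.
E = 40/4 = 10.000.

10.00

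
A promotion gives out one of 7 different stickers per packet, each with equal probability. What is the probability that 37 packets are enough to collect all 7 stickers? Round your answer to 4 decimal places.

0.9767

By inclusion–exclusion over which stickers are missing,
P(all seen) = Σ_{j=0}^{7} (-1)^j C(7,j)((7-j)/7)^37
= 1.00000 - 0.02334 + 0.00008 - 0.00000 + 0.00000 - 0.00000 + 0.00000 - 0.00000
= 0.97674.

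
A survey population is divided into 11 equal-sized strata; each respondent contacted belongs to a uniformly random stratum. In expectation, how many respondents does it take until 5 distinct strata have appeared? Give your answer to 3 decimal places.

6.269

With k distinct strata already seen, the next new one arrives after an expected 11/(11-k) respondents.
Sum over k = 0,...,4: E = 11/11 + 11/10 + 11/9 + 11/8 + 11/7 = 6.2687.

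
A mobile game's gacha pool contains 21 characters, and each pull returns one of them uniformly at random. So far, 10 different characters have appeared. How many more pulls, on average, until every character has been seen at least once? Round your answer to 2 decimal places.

With k distinct characters already seen, the next new one takes an expected 21/(21-k) pulls.
Sum over k = 10,...,20: E = 21/11 + 21/10 + 21/9 + ... + 21/2 + 21/1 = 63.417.

63.42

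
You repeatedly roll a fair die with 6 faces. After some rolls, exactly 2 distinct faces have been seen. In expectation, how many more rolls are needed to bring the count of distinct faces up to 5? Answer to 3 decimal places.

The wait to go from k to k+1 distinct faces is geometric with mean 6/(6-k).
Sum over k = 2,...,4: E = 6/4 + 6/3 + 6/2 = 6.5000.

6.500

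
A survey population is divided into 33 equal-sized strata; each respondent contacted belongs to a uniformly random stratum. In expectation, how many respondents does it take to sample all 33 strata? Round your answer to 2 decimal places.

The wait to go from k to k+1 distinct strata is geometric with mean 33/(33-k).
E[T] = 33/33 + 33/32 + 33/31 + ... + 33/2 + 33/1 = 33·H_{33}.
H_{33} = 4.089, so E[T] = 134.930.

134.93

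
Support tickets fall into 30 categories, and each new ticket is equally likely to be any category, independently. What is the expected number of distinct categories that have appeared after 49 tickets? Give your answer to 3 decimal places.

24.303

For each category, P(seen in 49 tickets) = 1 - (29/30)^49 = 0.8101.
By linearity of expectation, E[distinct seen] = 30·(1 - (29/30)^49) = 24.3025.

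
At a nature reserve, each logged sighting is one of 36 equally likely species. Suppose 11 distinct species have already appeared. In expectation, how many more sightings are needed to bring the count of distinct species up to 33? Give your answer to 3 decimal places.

71.374

From k distinct to k+1 distinct takes on average 36/(36-k) sightings.
Sum over k = 11,...,32: E = 36/25 + 36/24 + 36/23 + ... + 36/5 + 36/4 = 71.3745.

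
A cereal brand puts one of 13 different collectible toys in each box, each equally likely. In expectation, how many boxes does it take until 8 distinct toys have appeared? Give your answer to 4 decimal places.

Going from k to k+1 distinct takes a geometric number of boxes with mean 13/(13-k).
Sum over k = 0,...,7: E = 13/13 + 13/12 + 13/11 + ... + 13/7 + 13/6 = 11.65841.

11.6584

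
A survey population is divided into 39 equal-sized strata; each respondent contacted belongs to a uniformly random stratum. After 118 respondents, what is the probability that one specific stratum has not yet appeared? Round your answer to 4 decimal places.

0.0466

On each respondent the fixed stratum fails to appear with probability 38/39.
P(still missing after 118) = (38/39)^118 = 0.04665.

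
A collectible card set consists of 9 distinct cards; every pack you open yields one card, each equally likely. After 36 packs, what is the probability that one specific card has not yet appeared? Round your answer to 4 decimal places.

On each pack the fixed card fails to appear with probability 8/9.
P(still missing after 36) = (8/9)^36 = 0.01440.

0.0144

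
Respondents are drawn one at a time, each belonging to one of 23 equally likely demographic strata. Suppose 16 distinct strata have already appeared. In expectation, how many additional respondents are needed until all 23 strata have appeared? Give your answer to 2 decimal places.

59.64

From k distinct to k+1 distinct takes on average 23/(23-k) respondents.
Sum over k = 16,...,22: E = 23/7 + 23/6 + 23/5 + ... + 23/2 + 23/1 = 59.636.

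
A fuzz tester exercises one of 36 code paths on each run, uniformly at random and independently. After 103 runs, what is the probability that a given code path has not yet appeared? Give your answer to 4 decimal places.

0.0549

Each run misses the fixed code path with probability (36-1)/36 = 35/36, independently.
P(still missing after 103) = (35/36)^103 = 0.05494.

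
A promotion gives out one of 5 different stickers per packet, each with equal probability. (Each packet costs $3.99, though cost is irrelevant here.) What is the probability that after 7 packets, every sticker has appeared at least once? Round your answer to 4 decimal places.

By inclusion–exclusion over which stickers are missing,
P(all seen) = Σ_{j=0}^{5} (-1)^j C(5,j)((5-j)/5)^7
= 1.00000 - 1.04858 + 0.27994 - 0.01638 + 0.00006 - 0.00000
= 0.21504.

0.2150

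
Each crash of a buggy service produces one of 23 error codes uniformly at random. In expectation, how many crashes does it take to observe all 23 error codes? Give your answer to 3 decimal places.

85.889

Split into phases: going from k distinct to k+1 distinct takes on average 23/(23-k) crashes.
E[T] = 23/23 + 23/22 + 23/21 + ... + 23/2 + 23/1 = 23·H_{23}.
H_{23} = 3.7343, so E[T] = 85.8887.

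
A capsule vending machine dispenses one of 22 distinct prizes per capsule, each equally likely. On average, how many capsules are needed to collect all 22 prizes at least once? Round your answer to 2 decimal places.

After k distinct prizes have appeared, the next capsule gives a new one with probability (22-k)/22, so the expected wait for the (k+1)-th is 22/(22-k).
E[T] = 22/22 + 22/21 + 22/20 + ... + 22/2 + 22/1 = 22·H_{22}.
H_{22} = 3.691, so E[T] = 81.198.

81.20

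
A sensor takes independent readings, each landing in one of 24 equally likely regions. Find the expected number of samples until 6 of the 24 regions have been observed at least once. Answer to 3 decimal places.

Going from k to k+1 distinct takes a geometric number of samples with mean 24/(24-k).
Sum over k = 0,...,5: E = 24/24 + 24/23 + 24/22 + 24/21 + 24/20 + 24/19 = 6.7404.

6.740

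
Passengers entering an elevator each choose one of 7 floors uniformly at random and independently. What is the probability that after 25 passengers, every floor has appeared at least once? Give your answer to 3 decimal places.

By inclusion–exclusion over which floors are missing,
P(all seen) = Σ_{j=0}^{7} (-1)^j C(7,j)((7-j)/7)^25
= 1.0000 - 0.1484 + 0.0047 - 0.0000 + 0.0000 - 0.0000 + 0.0000 - 0.0000
= 0.8562.

0.856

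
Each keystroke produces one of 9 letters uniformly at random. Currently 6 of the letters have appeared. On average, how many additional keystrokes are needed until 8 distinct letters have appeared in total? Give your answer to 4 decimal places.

7.5000

From k distinct to k+1 distinct takes on average 9/(9-k) keystrokes.
Sum over k = 6,...,7: E = 9/3 + 9/2 = 7.50000.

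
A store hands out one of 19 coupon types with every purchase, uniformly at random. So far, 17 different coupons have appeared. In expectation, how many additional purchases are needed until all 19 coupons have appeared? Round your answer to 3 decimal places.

With k distinct coupons already seen, the next new one takes an expected 19/(19-k) purchases.
Sum over k = 17,...,18: E = 19/2 + 19/1 = 28.5000.

28.500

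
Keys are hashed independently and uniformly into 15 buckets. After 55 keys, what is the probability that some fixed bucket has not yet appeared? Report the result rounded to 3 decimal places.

0.022

On each key the fixed bucket fails to appear with probability 14/15.
P(still missing after 55) = (14/15)^55 = 0.0225.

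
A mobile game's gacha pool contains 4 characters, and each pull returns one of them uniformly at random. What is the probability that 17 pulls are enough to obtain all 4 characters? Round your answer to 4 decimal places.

By inclusion–exclusion over which characters are missing,
P(all seen) = Σ_{j=0}^{4} (-1)^j C(4,j)((4-j)/4)^17
= 1.00000 - 0.03007 + 0.00005 - 0.00000 + 0.00000
= 0.96998.

0.9700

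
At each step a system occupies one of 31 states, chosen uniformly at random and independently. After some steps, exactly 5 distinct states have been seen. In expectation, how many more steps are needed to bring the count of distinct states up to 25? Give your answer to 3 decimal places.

From k distinct to k+1 distinct takes on average 31/(31-k) steps.
Sum over k = 5,...,24: E = 31/26 + 31/25 + 31/24 + ... + 31/8 + 31/7 = 43.5370.

43.537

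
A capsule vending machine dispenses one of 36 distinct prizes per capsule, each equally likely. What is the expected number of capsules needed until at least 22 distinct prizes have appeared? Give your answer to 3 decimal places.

With k distinct prizes already seen, the next new one arrives after an expected 36/(36-k) capsules.
Sum over k = 0,...,21: E = 36/36 + 36/35 + 36/34 + ... + 36/16 + 36/15 = 33.2279.

33.228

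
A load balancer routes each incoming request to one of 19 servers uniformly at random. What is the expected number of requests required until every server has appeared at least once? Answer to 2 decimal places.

After k distinct servers have appeared, the next request gives a new one with probability (19-k)/19, so the expected wait for the (k+1)-th is 19/(19-k).
E[T] = 19/19 + 19/18 + 19/17 + ... + 19/2 + 19/1 = 19·H_{19}.
H_{19} = 3.548, so E[T] = 67.407.

67.41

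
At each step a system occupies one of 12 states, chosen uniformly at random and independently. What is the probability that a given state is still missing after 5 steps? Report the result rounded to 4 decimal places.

Each step misses the fixed state with probability (12-1)/12 = 11/12, independently.
P(still missing after 5) = (11/12)^5 = 0.64723.

0.6472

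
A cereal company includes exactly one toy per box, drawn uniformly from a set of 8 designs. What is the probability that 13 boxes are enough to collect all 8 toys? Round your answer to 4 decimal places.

Let A_i be the event that toy i is missing after 13 boxes. By inclusion–exclusion on the A_i,
P(all seen) = Σ_{j=0}^{8} (-1)^j C(8,j)((8-j)/8)^13
= 1.00000 - 1.40992 + 0.66520 - 0.12434 + 0.00854 - 0.00016 + 0.00000 - 0.00000 + 0.00000
= 0.13932.

0.1393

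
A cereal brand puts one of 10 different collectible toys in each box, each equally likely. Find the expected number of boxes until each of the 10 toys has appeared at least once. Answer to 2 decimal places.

Split into phases: going from k distinct to k+1 distinct takes on average 10/(10-k) boxes.
E[T] = 10/10 + 10/9 + 10/8 + ... + 10/2 + 10/1 = 10·H_{10}.
H_{10} = 2.929, so E[T] = 29.290.

29.29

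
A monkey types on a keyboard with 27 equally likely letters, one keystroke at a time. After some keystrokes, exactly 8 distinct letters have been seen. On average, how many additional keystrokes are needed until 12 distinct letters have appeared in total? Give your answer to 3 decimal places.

From k distinct to k+1 distinct takes on average 27/(27-k) keystrokes.
Sum over k = 8,...,11: E = 27/19 + 27/18 + 27/17 + 27/16 = 6.1968.

6.197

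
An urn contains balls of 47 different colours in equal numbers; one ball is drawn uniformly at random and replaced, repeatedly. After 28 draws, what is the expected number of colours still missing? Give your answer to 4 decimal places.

25.7381

For each colour, P(unseen after 28) = (46/47)^28 = 0.54762.
By linearity of expectation, E[unseen] = 47·(46/47)^28 = 25.73814.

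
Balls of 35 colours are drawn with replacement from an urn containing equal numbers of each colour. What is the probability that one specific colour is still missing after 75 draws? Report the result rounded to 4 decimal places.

0.1137

Each draw misses the fixed colour with probability (35-1)/35 = 34/35, independently.
P(still missing after 75) = (34/35)^75 = 0.11371.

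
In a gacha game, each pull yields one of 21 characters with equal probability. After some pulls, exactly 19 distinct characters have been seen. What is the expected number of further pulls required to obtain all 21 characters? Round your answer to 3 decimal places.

31.500

From k distinct to k+1 distinct takes on average 21/(21-k) pulls.
Sum over k = 19,...,20: E = 21/2 + 21/1 = 31.5000.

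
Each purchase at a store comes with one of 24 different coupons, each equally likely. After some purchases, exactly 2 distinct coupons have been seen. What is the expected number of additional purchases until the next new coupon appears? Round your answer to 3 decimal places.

1.091

The number of purchases until the next new coupon is geometric with success probability 22/24, so its mean is 24/22.
E = 24/22 = 1.0909.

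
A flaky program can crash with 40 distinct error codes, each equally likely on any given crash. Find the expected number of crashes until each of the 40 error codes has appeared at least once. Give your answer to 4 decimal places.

After k distinct error codes have appeared, the next crash gives a new one with probability (40-k)/40, so the expected wait for the (k+1)-th is 40/(40-k).
E[T] = 40/40 + 40/39 + 40/38 + ... + 40/2 + 40/1 = 40·H_{40}.
H_{40} = 4.27854, so E[T] = 171.14172.

171.1417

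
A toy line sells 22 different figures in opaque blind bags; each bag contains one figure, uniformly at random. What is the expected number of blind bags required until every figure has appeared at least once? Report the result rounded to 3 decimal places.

The wait to go from k to k+1 distinct figures is geometric with mean 22/(22-k).
E[T] = 22/22 + 22/21 + 22/20 + ... + 22/2 + 22/1 = 22·H_{22}.
H_{22} = 3.6908, so E[T] = 81.1979.

81.198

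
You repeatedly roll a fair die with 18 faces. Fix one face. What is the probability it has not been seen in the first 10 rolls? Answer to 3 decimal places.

On each roll the fixed face fails to appear with probability 17/18.
P(still missing after 10) = (17/18)^10 = 0.5646.

0.565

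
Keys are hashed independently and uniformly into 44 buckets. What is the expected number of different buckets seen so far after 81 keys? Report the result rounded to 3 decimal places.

For each bucket, P(seen in 81 keys) = 1 - (43/44)^81 = 0.8447.
By linearity of expectation, E[distinct seen] = 44·(1 - (43/44)^81) = 37.1651.

37.165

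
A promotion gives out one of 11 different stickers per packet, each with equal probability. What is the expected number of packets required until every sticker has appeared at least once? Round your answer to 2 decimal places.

The wait to go from k to k+1 distinct stickers is geometric with mean 11/(11-k).
E[T] = 11/11 + 11/10 + 11/9 + ... + 11/2 + 11/1 = 11·H_{11}.
H_{11} = 3.020, so E[T] = 33.219.

33.22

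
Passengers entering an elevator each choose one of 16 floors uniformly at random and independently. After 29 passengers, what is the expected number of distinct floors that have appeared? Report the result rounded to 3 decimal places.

13.538

For each floor, P(seen in 29 passengers) = 1 - (15/16)^29 = 0.8461.
By linearity of expectation, E[distinct seen] = 16·(1 - (15/16)^29) = 13.5380.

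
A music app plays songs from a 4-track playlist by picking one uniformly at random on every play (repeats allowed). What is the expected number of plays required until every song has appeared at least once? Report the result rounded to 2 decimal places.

Split into phases: going from k distinct to k+1 distinct takes on average 4/(4-k) plays.
E[T] = 4/4 + 4/3 + 4/2 + 4/1 = 4·H_{4}.
H_{4} = 2.083, so E[T] = 8.333.

8.33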